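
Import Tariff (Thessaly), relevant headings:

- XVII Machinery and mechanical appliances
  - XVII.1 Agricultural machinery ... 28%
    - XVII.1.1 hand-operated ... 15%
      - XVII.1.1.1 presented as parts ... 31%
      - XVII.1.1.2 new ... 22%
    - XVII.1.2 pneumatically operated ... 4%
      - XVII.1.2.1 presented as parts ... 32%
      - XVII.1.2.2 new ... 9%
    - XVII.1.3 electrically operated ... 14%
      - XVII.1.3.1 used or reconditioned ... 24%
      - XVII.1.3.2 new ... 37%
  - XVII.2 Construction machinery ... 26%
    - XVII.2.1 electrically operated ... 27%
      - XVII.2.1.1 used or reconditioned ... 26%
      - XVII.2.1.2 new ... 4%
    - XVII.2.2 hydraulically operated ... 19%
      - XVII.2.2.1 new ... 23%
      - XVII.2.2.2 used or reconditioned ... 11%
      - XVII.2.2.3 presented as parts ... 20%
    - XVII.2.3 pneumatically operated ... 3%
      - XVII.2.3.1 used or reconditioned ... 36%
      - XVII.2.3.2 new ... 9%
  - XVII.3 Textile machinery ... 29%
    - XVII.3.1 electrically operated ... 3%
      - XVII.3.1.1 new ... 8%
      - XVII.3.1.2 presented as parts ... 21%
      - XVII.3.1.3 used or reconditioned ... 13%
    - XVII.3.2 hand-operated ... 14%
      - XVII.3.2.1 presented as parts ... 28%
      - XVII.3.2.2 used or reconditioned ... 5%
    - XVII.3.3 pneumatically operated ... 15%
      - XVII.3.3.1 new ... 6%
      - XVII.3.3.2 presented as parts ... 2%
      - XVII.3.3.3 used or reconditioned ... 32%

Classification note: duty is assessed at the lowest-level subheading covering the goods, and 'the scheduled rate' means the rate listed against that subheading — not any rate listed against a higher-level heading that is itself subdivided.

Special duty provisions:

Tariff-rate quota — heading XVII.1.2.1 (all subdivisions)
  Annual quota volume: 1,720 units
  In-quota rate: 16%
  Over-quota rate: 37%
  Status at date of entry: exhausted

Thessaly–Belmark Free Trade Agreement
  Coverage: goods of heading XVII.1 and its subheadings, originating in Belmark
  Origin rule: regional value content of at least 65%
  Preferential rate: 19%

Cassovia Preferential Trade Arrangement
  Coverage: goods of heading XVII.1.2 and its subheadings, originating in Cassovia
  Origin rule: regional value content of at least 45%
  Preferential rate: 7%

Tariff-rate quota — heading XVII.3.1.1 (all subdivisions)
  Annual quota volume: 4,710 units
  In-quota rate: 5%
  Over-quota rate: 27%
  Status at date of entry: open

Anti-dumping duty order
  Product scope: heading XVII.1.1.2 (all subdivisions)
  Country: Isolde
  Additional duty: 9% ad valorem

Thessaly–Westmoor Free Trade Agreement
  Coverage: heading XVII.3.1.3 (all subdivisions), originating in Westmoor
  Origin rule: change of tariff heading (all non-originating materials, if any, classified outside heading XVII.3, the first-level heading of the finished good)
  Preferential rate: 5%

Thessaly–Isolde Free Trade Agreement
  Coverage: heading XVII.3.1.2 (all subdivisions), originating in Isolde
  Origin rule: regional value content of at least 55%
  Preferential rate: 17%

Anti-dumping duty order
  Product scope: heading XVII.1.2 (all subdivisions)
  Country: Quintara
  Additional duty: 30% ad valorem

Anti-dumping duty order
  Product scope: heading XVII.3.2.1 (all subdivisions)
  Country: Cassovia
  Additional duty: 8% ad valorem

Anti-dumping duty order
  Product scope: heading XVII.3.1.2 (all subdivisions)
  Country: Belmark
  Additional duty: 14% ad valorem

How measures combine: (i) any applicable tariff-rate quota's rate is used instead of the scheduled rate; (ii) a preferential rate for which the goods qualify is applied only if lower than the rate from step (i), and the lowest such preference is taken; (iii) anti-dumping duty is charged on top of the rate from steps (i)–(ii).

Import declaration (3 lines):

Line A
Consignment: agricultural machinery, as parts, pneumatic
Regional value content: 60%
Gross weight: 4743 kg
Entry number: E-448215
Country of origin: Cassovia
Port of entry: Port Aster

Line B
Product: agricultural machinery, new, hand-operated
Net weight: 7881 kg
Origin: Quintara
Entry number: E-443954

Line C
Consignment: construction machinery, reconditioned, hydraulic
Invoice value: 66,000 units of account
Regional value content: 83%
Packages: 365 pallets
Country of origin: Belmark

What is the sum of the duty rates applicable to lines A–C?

40%

Line A: agricultural → XVII.1; pneumatic → XVII.1.2; as parts → XVII.1.2.1. Scheduled 32%. quota on XVII.1.2.1 exhausted → over-quota 37%; Cassovia agreement on XVII.1.2: RVC ≥ 45% → 7% available; preferential 7%. → 7%.
Line B: agricultural → XVII.1; hand-operated → XVII.1.1; new → XVII.1.1.2. Scheduled 22%. No special measure applies. → 22%.
Line C: construction → XVII.2; hydraulic → XVII.2.2; reconditioned → XVII.2.2.2. Scheduled 11%. Belmark agreement on XVII.1: XVII.2.2.2 not covered. → 11%.
Sum: 7% + 22% + 11% = 40%.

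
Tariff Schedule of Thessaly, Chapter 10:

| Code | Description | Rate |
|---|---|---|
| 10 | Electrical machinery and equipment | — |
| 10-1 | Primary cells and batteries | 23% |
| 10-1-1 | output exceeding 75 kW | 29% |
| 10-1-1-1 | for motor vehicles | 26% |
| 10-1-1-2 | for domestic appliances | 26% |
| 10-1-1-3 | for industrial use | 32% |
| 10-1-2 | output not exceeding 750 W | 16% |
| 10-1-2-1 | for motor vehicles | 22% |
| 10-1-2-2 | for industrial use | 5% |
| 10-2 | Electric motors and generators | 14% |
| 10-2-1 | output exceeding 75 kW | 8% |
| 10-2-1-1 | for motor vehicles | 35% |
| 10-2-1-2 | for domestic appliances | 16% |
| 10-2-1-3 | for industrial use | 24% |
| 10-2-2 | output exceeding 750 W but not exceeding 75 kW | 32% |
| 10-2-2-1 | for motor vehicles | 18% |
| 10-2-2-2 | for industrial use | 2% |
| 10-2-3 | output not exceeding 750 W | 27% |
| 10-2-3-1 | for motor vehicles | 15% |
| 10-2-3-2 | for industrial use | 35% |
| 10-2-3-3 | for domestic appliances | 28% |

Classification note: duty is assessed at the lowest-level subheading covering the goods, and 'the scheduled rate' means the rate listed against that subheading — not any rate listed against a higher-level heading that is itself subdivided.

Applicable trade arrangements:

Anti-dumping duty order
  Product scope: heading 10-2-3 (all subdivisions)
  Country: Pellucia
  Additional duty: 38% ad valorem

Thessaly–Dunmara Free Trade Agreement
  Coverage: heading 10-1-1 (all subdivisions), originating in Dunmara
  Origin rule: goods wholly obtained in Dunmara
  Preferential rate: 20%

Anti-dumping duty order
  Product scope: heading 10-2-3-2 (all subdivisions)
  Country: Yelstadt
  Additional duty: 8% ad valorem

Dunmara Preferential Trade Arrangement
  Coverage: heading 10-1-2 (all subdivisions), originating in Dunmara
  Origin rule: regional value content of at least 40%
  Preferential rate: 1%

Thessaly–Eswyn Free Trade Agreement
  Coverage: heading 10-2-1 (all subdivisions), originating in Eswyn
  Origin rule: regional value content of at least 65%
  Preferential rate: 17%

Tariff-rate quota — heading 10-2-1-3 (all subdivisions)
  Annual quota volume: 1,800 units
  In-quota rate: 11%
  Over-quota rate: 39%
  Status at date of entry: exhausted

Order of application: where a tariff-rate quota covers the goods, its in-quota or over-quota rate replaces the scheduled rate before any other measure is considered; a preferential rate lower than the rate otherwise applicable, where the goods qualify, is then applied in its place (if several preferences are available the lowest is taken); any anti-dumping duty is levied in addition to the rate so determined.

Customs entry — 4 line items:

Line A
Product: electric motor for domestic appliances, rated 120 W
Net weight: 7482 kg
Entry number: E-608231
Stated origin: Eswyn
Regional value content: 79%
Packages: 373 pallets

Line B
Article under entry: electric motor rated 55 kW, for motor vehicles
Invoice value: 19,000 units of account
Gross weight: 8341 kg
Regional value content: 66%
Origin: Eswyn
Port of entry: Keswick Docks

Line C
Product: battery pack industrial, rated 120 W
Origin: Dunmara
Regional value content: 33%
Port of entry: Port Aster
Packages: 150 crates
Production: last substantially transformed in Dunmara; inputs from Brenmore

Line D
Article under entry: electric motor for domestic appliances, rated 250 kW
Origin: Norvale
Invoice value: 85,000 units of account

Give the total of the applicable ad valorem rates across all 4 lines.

Line A: electric motor → 10-2; rated 120 W → 10-2-3; for domestic appliances → 10-2-3-3. Scheduled 28%. Eswyn agreement on 10-2-1: 10-2-3-3 not covered. → 28%.
Line B: electric motor → 10-2; rated 55 kW → 10-2-2; for motor vehicles → 10-2-2-1. Scheduled 18%. Eswyn agreement on 10-2-1: 10-2-2-1 not covered. → 18%.
Line C: battery pack → 10-1; rated 120 W → 10-1-2; industrial → 10-1-2-2. Scheduled 5%. Dunmara agreement on 10-1-1: 10-1-2-2 not covered; Dunmara agreement on 10-1-2: RVC < 40%. → 5%.
Line D: electric motor → 10-2; rated 250 kW → 10-2-1; for domestic appliances → 10-2-1-2. Scheduled 16%. No special measure applies. → 16%.
Sum: 28% + 18% + 5% + 16% = 67%.

67%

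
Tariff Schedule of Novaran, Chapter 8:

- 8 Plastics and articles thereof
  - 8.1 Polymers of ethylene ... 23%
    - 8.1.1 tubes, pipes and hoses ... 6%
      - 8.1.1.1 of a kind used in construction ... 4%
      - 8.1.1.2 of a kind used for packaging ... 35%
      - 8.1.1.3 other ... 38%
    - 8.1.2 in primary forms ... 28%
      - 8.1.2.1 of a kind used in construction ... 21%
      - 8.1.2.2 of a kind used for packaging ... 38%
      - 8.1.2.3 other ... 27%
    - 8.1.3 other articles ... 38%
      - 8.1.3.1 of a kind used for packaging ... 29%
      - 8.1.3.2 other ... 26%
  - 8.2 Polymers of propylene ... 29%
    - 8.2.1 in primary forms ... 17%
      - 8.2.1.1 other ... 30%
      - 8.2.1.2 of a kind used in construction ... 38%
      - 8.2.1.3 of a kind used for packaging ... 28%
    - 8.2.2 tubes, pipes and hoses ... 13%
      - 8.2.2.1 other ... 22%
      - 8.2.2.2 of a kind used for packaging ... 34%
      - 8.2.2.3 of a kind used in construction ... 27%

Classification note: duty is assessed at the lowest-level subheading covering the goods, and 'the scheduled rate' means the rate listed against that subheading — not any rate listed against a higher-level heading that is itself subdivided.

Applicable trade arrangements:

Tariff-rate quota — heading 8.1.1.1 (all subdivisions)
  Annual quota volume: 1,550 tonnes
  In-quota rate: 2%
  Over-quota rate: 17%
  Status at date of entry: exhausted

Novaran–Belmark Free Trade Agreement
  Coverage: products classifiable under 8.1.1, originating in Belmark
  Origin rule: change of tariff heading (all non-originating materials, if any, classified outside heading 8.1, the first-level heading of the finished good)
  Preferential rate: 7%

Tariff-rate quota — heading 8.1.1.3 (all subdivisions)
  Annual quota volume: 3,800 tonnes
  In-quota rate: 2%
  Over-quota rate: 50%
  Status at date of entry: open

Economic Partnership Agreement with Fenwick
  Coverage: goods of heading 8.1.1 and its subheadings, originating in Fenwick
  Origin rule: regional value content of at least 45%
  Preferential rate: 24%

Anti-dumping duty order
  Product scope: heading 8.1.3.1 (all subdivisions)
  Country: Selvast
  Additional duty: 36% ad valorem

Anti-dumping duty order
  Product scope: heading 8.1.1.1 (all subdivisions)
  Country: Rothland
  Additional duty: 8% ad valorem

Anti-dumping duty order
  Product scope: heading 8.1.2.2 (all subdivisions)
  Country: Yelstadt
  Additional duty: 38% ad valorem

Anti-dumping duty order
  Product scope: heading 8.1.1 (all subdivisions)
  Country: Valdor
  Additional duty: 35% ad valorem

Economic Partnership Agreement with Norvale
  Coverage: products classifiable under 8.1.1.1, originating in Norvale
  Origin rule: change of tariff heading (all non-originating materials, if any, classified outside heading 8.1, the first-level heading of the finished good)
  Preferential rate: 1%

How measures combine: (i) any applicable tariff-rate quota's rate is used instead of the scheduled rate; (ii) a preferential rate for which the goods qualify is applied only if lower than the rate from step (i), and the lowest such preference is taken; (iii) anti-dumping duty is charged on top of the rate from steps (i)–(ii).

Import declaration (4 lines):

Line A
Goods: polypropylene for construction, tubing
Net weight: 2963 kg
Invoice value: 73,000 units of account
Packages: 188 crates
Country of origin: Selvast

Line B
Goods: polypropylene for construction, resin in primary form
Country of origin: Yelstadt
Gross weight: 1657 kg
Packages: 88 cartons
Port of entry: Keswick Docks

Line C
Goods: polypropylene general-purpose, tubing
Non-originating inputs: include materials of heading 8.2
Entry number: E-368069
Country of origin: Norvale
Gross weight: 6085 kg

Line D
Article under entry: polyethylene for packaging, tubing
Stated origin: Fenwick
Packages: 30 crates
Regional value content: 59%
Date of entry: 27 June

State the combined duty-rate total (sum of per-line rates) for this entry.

Line A: polypropylene → 8.2; tubing → 8.2.2; for construction → 8.2.2.3. Scheduled 27%. No special measure applies. → 27%.
Line B: polypropylene → 8.2; resin in primary form → 8.2.1; for construction → 8.2.1.2. Scheduled 38%. No special measure applies. → 38%.
Line C: polypropylene → 8.2; tubing → 8.2.2; general-purpose → 8.2.2.1. Scheduled 22%. Norvale agreement on 8.1.1.1: 8.2.2.1 not covered. → 22%.
Line D: polyethylene → 8.1; tubing → 8.1.1; for packaging → 8.1.1.2. Scheduled 35%. Fenwick agreement on 8.1.1: RVC ≥ 45% → 24% available; preferential 24%. → 24%.
Sum: 27% + 38% + 22% + 24% = 111%.

111%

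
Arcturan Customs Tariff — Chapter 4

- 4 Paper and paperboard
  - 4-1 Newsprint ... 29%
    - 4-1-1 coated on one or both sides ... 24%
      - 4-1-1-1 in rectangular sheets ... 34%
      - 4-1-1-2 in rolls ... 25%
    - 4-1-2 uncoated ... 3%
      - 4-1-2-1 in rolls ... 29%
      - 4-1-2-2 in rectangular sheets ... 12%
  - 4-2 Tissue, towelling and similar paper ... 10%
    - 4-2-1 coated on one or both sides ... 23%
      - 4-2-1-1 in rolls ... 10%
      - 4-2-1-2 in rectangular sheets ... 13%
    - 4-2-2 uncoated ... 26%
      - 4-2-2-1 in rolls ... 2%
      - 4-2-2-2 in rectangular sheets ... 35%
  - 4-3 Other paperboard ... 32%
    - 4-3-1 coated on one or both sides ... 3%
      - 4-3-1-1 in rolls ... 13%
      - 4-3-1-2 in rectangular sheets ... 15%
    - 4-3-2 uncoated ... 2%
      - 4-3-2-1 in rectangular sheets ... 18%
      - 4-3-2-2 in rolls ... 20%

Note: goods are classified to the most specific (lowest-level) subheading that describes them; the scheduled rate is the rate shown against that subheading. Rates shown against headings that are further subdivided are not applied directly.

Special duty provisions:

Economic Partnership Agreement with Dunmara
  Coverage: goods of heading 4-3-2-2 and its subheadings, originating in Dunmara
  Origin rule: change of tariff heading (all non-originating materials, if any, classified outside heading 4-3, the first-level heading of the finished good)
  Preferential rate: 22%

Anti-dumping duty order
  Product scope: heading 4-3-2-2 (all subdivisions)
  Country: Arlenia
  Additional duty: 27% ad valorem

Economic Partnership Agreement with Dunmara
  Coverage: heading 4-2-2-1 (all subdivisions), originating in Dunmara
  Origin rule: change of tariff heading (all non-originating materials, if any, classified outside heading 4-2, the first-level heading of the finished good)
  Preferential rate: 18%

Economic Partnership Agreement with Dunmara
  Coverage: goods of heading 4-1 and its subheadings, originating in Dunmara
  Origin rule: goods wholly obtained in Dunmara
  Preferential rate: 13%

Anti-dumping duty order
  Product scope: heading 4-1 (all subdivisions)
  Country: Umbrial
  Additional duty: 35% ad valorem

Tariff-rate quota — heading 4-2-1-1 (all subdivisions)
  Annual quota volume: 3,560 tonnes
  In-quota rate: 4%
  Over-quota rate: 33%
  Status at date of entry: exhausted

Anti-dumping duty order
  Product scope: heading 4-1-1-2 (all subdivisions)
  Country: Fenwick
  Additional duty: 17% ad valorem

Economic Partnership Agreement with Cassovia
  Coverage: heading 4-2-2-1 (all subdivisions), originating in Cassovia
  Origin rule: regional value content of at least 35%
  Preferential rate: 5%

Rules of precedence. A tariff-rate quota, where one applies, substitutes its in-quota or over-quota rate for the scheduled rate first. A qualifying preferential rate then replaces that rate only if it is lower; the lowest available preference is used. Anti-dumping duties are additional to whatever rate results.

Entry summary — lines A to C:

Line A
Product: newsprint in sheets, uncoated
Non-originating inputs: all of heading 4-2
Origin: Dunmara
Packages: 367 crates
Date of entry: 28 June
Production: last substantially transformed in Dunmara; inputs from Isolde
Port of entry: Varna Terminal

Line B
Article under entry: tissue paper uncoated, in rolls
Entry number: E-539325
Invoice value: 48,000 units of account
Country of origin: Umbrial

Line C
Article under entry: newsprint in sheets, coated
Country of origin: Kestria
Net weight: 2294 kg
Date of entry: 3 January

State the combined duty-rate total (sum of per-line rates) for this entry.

48%

Line A: newsprint → 4-1; uncoated → 4-1-2; in sheets → 4-1-2-2. Scheduled 12%. Dunmara agreement on 4-3-2-2: 4-1-2-2 not covered; Dunmara agreement on 4-2-2-1: 4-1-2-2 not covered; Dunmara agreement on 4-1: not wholly obtained. → 12%.
Line B: tissue paper → 4-2; uncoated → 4-2-2; in rolls → 4-2-2-1. Scheduled 2%. No special measure applies. → 2%.
Line C: newsprint → 4-1; coated → 4-1-1; in sheets → 4-1-1-1. Scheduled 34%. No special measure applies. → 34%.
Sum: 12% + 2% + 34% = 48%.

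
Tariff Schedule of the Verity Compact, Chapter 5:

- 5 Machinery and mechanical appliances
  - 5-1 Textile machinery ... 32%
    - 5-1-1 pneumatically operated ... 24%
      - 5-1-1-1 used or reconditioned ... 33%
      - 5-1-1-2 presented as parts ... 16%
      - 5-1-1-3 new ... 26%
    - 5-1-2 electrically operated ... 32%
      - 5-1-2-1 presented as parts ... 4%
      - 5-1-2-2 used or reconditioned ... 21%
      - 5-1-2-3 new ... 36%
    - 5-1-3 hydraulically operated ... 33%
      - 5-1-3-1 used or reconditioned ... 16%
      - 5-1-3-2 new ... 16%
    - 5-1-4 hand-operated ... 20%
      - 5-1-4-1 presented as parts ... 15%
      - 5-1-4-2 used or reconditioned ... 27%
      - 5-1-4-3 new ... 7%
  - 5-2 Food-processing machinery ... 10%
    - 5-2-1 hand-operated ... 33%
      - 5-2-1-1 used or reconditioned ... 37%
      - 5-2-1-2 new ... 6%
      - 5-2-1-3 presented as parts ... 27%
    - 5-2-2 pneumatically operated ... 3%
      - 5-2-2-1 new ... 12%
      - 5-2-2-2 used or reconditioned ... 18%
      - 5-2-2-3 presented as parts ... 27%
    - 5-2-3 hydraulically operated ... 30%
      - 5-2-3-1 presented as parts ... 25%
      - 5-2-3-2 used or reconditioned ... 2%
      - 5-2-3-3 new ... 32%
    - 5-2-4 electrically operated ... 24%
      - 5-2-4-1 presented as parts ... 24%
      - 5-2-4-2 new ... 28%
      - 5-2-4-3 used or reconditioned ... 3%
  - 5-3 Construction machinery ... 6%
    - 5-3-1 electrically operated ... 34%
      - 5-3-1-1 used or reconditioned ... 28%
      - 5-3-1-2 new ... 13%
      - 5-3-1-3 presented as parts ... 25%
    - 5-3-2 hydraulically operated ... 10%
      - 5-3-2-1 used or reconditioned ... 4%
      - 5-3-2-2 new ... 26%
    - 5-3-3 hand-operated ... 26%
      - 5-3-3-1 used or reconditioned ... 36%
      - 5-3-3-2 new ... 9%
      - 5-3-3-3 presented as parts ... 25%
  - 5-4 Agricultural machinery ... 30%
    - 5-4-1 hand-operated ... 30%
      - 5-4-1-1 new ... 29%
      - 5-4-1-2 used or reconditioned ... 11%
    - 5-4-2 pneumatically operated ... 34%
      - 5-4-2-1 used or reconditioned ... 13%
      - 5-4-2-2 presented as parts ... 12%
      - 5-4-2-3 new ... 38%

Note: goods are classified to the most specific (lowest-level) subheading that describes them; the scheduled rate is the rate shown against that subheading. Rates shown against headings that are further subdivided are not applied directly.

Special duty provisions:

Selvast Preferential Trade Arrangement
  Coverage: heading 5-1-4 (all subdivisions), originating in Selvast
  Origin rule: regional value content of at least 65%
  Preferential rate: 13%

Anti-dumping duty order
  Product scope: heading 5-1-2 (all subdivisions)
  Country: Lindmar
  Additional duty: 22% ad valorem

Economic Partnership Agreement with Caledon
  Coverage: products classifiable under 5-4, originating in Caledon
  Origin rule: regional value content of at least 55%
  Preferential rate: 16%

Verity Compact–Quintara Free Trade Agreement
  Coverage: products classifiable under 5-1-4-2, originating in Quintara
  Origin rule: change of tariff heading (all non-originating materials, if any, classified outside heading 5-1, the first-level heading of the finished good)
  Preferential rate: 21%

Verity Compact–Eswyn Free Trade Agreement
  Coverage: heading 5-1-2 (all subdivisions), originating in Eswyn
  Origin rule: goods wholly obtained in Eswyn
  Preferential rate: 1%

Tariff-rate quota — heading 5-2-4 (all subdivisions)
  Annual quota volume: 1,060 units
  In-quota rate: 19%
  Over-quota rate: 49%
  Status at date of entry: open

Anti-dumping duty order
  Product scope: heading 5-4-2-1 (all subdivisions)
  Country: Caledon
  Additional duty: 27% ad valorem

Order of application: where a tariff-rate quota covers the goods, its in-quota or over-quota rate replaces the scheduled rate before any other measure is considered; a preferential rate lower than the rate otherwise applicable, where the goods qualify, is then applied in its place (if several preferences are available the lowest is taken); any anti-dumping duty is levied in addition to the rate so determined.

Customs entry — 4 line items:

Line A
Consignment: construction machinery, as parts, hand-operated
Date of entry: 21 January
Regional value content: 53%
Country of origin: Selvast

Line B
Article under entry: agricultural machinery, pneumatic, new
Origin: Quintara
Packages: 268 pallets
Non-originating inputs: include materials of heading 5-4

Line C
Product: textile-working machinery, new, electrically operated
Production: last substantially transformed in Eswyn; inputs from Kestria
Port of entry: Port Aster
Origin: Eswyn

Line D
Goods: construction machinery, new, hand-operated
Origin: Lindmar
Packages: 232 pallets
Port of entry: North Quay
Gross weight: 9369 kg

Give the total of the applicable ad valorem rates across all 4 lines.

108%

Line A: construction → 5-3; hand-operated → 5-3-3; as parts → 5-3-3-3. Scheduled 25%. Selvast agreement on 5-1-4: 5-3-3-3 not covered. → 25%.
Line B: agricultural → 5-4; pneumatic → 5-4-2; new → 5-4-2-3. Scheduled 38%. Quintara agreement on 5-1-4-2: 5-4-2-3 not covered. → 38%.
Line C: textile-working → 5-1; electrically operated → 5-1-2; new → 5-1-2-3. Scheduled 36%. Eswyn agreement on 5-1-2: not wholly obtained. → 36%.
Line D: construction → 5-3; hand-operated → 5-3-3; new → 5-3-3-2. Scheduled 9%. No special measure applies. → 9%.
Sum: 25% + 38% + 36% + 9% = 108%.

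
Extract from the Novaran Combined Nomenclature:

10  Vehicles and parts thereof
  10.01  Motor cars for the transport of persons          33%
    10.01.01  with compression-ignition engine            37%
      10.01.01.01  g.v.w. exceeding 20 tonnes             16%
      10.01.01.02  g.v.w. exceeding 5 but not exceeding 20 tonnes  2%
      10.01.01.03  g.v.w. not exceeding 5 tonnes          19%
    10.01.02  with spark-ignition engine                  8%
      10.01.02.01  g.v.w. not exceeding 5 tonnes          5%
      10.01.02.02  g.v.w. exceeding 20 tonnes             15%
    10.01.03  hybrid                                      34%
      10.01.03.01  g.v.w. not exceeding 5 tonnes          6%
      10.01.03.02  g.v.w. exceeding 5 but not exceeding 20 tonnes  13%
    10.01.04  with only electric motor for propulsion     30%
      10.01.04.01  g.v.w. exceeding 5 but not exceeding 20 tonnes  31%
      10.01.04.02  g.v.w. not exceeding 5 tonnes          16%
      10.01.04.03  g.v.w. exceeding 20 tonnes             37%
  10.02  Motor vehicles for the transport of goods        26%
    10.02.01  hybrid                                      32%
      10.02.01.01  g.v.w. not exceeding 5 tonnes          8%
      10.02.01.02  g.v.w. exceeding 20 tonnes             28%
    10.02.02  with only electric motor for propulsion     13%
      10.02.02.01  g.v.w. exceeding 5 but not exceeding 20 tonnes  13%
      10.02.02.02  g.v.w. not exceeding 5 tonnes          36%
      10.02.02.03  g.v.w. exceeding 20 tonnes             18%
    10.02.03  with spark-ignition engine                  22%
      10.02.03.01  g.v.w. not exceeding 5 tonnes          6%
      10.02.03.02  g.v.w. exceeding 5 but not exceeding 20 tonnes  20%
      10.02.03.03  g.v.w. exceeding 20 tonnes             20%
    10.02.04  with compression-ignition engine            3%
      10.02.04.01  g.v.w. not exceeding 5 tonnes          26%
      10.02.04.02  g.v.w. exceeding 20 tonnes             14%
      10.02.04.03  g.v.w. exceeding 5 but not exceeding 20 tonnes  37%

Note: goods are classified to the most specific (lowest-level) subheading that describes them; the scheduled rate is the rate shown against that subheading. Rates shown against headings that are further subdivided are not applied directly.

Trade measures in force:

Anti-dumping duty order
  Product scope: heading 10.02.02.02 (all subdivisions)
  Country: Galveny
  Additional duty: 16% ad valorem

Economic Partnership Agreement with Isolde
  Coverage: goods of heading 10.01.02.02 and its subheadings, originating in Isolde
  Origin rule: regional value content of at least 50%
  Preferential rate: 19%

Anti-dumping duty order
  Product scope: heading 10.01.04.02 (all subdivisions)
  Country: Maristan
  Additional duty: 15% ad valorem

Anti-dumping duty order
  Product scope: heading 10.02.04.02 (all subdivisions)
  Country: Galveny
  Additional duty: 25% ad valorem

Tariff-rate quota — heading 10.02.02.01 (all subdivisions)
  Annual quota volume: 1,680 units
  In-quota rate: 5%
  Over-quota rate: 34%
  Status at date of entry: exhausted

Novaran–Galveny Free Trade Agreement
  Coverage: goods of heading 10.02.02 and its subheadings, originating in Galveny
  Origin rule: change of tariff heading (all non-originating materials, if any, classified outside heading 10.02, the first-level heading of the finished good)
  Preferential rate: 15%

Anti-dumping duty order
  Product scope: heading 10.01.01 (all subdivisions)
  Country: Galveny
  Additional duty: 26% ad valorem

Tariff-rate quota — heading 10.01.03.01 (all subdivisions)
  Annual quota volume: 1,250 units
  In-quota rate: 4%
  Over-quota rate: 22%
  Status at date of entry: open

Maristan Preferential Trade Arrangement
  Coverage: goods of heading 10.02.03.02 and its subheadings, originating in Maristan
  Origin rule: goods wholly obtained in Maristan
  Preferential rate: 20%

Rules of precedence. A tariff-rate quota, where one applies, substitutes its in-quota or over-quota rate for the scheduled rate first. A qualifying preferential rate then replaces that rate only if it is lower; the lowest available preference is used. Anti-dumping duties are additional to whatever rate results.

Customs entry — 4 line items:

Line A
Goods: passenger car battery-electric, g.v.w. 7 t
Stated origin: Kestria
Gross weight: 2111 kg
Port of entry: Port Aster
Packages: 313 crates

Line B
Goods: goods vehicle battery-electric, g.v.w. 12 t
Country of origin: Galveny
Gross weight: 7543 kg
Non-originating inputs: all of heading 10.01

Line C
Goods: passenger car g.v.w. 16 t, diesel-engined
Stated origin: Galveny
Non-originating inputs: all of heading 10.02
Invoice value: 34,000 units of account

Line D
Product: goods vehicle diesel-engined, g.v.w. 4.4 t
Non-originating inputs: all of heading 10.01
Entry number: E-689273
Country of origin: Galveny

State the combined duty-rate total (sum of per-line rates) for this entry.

Line A: passenger car → 10.01; battery-electric → 10.01.04; g.v.w. 7 t → 10.01.04.01. Scheduled 31%. No special measure applies. → 31%.
Line B: goods vehicle → 10.02; battery-electric → 10.02.02; g.v.w. 12 t → 10.02.02.01. Scheduled 13%. quota on 10.02.02.01 exhausted → over-quota 34%; Galveny agreement on 10.02.02: CTH met → 15% available; preferential 15%. → 15%.
Line C: passenger car → 10.01; diesel-engined → 10.01.01; g.v.w. 16 t → 10.01.01.02. Scheduled 2%. Galveny agreement on 10.02.02: 10.01.01.02 not covered; anti-dumping (Galveny, 10.01.01): +26%; total 2% + 26% = 28%. → 28%.
Line D: goods vehicle → 10.02; diesel-engined → 10.02.04; g.v.w. 4.4 t → 10.02.04.01. Scheduled 26%. Galveny agreement on 10.02.02: 10.02.04.01 not covered. → 26%.
Sum: 31% + 15% + 28% + 26% = 100%.

100%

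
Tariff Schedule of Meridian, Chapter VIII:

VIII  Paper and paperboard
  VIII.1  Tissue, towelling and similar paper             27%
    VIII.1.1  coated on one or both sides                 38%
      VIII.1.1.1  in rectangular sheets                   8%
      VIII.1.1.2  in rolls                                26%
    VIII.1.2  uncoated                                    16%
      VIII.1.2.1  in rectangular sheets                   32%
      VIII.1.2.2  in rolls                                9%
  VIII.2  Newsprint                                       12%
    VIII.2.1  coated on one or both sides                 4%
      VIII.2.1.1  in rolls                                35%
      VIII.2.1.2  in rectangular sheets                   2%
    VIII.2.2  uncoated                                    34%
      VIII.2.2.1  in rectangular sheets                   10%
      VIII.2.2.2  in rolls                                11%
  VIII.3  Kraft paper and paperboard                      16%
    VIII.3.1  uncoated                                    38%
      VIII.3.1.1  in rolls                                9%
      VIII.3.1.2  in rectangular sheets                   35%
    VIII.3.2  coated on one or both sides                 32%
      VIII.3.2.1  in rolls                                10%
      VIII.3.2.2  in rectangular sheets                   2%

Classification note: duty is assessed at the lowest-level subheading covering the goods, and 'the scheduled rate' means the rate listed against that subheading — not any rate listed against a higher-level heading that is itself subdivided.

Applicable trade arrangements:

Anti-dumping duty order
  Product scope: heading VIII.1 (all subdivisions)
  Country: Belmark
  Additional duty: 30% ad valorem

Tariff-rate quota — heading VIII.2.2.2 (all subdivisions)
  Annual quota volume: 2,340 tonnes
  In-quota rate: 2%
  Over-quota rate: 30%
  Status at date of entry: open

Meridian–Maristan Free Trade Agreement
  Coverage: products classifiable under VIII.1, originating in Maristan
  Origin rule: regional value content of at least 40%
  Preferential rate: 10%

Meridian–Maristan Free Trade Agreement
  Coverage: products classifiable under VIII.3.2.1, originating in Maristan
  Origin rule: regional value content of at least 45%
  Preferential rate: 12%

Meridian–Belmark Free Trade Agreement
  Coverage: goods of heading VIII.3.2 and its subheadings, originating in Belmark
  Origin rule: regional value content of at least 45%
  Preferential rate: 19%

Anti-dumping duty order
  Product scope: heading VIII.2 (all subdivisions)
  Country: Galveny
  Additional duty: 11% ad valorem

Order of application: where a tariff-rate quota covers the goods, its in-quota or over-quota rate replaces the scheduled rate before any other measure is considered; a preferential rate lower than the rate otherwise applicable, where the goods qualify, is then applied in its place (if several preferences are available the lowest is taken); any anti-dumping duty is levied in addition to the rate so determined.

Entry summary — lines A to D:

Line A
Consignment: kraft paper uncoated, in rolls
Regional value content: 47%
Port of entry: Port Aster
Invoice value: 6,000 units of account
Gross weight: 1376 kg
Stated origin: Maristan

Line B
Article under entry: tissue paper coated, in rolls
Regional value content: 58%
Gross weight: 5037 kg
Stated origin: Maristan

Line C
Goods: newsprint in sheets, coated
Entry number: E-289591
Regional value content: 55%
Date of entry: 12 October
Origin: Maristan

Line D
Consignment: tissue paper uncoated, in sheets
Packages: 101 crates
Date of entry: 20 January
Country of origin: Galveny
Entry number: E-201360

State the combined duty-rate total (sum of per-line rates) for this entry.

Line A: kraft paper → VIII.3; uncoated → VIII.3.1; in rolls → VIII.3.1.1. Scheduled 9%. Maristan agreement on VIII.1: VIII.3.1.1 not covered; Maristan agreement on VIII.3.2.1: VIII.3.1.1 not covered. → 9%.
Line B: tissue paper → VIII.1; coated → VIII.1.1; in rolls → VIII.1.1.2. Scheduled 26%. Maristan agreement on VIII.1: RVC ≥ 40% → 10% available; Maristan agreement on VIII.3.2.1: VIII.1.1.2 not covered; preferential 10%. → 10%.
Line C: newsprint → VIII.2; coated → VIII.2.1; in sheets → VIII.2.1.2. Scheduled 2%. Maristan agreement on VIII.1: VIII.2.1.2 not covered; Maristan agreement on VIII.3.2.1: VIII.2.1.2 not covered. → 2%.
Line D: tissue paper → VIII.1; uncoated → VIII.1.2; in sheets → VIII.1.2.1. Scheduled 32%. No special measure applies. → 32%.
Sum: 9% + 10% + 2% + 32% = 53%.

53%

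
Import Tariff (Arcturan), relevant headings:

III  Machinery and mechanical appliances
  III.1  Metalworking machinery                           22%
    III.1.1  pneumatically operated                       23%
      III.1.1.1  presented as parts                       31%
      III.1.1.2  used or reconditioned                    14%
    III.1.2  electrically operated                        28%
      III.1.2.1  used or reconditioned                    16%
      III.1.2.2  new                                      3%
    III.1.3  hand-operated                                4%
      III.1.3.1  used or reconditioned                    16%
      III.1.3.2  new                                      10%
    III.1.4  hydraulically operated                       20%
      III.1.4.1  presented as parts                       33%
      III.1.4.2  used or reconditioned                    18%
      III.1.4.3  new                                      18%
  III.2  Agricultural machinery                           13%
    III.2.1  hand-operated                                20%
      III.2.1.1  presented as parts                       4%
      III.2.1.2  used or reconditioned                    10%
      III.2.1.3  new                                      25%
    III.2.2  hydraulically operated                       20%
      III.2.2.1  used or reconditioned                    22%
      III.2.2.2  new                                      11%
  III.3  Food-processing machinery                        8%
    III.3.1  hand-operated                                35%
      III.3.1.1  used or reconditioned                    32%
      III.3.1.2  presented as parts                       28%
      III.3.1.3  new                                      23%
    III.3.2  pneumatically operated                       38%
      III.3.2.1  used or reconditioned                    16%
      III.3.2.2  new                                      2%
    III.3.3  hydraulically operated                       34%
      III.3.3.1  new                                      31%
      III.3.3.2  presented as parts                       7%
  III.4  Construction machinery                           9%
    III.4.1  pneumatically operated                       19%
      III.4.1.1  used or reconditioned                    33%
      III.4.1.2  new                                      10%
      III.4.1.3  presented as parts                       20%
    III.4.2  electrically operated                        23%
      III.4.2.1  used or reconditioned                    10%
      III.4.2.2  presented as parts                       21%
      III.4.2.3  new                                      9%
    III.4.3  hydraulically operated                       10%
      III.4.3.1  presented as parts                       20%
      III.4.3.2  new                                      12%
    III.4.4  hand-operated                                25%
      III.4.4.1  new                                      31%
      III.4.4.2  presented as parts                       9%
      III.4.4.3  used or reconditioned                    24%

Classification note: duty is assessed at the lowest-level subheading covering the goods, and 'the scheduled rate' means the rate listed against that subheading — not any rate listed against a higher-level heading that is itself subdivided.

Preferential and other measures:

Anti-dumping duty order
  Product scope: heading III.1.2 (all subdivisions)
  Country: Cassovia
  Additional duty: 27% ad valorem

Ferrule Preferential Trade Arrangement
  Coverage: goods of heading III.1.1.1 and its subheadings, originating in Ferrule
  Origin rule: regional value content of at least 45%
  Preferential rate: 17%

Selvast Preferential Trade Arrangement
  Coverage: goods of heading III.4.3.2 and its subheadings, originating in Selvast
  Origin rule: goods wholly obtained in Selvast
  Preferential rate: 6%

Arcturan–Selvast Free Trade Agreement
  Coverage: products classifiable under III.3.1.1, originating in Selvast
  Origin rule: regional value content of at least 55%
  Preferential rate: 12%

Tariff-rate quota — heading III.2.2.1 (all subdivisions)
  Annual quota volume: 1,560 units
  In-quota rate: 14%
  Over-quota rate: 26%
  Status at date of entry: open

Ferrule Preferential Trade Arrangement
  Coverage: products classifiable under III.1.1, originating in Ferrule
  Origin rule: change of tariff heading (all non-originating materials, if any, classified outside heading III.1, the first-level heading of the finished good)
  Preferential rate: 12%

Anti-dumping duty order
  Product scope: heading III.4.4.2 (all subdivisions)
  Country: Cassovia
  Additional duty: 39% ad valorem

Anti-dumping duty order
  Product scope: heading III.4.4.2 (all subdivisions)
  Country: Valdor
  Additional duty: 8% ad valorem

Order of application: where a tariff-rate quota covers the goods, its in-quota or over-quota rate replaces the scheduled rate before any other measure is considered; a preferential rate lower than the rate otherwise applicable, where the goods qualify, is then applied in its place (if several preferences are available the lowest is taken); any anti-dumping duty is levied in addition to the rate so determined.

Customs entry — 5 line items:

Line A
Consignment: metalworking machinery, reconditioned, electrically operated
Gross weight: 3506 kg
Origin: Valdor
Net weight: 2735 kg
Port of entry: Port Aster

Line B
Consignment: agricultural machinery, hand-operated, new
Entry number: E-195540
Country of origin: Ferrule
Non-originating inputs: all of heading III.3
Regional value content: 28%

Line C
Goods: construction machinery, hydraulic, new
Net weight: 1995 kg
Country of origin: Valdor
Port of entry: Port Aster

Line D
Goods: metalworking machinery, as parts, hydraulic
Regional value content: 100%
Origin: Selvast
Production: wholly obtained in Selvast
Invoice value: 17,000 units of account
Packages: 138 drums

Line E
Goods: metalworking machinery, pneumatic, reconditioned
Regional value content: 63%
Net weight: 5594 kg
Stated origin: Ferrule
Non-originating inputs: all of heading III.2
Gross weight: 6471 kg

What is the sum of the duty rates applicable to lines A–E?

98%

Line A: metalworking → III.1; electrically operated → III.1.2; reconditioned → III.1.2.1. Scheduled 16%. No special measure applies. → 16%.
Line B: agricultural → III.2; hand-operated → III.2.1; new → III.2.1.3. Scheduled 25%. Ferrule agreement on III.1.1.1: III.2.1.3 not covered; Ferrule agreement on III.1.1: III.2.1.3 not covered. → 25%.
Line C: construction → III.4; hydraulic → III.4.3; new → III.4.3.2. Scheduled 12%. No special measure applies. → 12%.
Line D: metalworking → III.1; hydraulic → III.1.4; as parts → III.1.4.1. Scheduled 33%. Selvast agreement on III.4.3.2: III.1.4.1 not covered; Selvast agreement on III.3.1.1: III.1.4.1 not covered. → 33%.
Line E: metalworking → III.1; pneumatic → III.1.1; reconditioned → III.1.1.2. Scheduled 14%. Ferrule agreement on III.1.1.1: III.1.1.2 not covered; Ferrule agreement on III.1.1: CTH met → 12% available; preferential 12%. → 12%.
Sum: 16% + 25% + 12% + 33% + 12% = 98%.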